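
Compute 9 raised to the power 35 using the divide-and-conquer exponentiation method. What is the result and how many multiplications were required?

Computing 9^35 by squaring (build up from 9^1; each line after the first costs one multiplication):

9^1 = 9
9^2 = (9^1)^2 = 9^2 = 81
9^4 = (9^2)^2 = 81^2 = 6561
9^8 = (9^4)^2 = 6561^2 = 43046721
9^16 = (9^8)^2 = 43046721^2 = 1853020188851841
9^17 = 9 * 9^16 = 9 * 1853020188851841 = 16677181699666569
9^34 = (9^17)^2 = 16677181699666569^2 = 278128389443693511257285776231761
9^35 = 9 * 9^34 = 9 * 278128389443693511257285776231761 = 2503155504993241601315571986085849

Result: 2503155504993241601315571986085849
Multiplications needed: 7 (7 lines after 9^1)

9^35 = 2503155504993241601315571986085849. Using exponentiation by squaring, this requires 7 multiplications. The key idea: if the exponent is even, square the half-power; if odd, multiply by the base once.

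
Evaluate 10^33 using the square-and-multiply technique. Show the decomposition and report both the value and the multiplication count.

Computing 10^33 by squaring (build up from 10^1; each line after the first costs one multiplication):

10^1 = 10
10^2 = (10^1)^2 = 10^2 = 100
10^4 = (10^2)^2 = 100^2 = 10000
10^8 = (10^4)^2 = 10000^2 = 100000000
10^16 = (10^8)^2 = 100000000^2 = 10000000000000000
10^32 = (10^16)^2 = 10000000000000000^2 = 100000000000000000000000000000000
10^33 = 10 * 10^32 = 10 * 100000000000000000000000000000000 = 1000000000000000000000000000000000

Result: 1000000000000000000000000000000000
Multiplications needed: 6 (6 lines after 10^1)

10^33 = 1000000000000000000000000000000000. Using exponentiation by squaring, this requires 6 multiplications. The key idea: if the exponent is even, square the half-power; if odd, multiply by the base once.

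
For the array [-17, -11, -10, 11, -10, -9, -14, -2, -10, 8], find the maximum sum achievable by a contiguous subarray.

Using Kadane's algorithm on [-17, -11, -10, 11, -10, -9, -14, -2, -10, 8]:

Scanning through the array:
Position 1 (value -11): max_ending_here = -11, max_so_far = -11
Position 2 (value -10): max_ending_here = -10, max_so_far = -10
Position 3 (value 11): max_ending_here = 11, max_so_far = 11
Position 4 (value -10): max_ending_here = 1, max_so_far = 11
Position 5 (value -9): max_ending_here = -8, max_so_far = 11
Position 6 (value -14): max_ending_here = -14, max_so_far = 11
Position 7 (value -2): max_ending_here = -2, max_so_far = 11
Position 8 (value -10): max_ending_here = -10, max_so_far = 11
Position 9 (value 8): max_ending_here = 8, max_so_far = 11

Maximum subarray: [11]
Maximum sum: 11

The maximum subarray is [11] with sum 11. This subarray runs from index 3 to index 3.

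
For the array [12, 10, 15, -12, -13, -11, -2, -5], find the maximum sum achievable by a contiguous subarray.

Using Kadane's algorithm on [12, 10, 15, -12, -13, -11, -2, -5]:

Scanning through the array:
Position 1 (value 10): max_ending_here = 22, max_so_far = 22
Position 2 (value 15): max_ending_here = 37, max_so_far = 37
Position 3 (value -12): max_ending_here = 25, max_so_far = 37
Position 4 (value -13): max_ending_here = 12, max_so_far = 37
Position 5 (value -11): max_ending_here = 1, max_so_far = 37
Position 6 (value -2): max_ending_here = -1, max_so_far = 37
Position 7 (value -5): max_ending_here = -5, max_so_far = 37

Maximum subarray: [12, 10, 15]
Maximum sum: 37

The maximum subarray is [12, 10, 15] with sum 37. This subarray runs from index 0 to index 2.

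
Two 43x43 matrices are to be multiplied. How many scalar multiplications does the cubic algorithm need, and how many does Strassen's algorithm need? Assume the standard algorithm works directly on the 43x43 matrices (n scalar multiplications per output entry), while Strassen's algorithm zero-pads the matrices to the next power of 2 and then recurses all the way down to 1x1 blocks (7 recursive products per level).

Matrix multiplication for 43x43 matrices:

Strassen's algorithm requires power-of-2 dimensions. Pad 43x43 to 64x64 (next power of 2).

Standard algorithm: 43^3 = 79507 multiplications
Strassen's algorithm: 7^(log2(64)) = 7^6 = 117649 multiplications
Difference: 79507 - 117649 = -38142 (Strassen uses MORE here due to padding overhead — for small or just-over-power-of-2 n, padding can outweigh the per-level savings)

Standard: 79507 multiplications (43^3). Strassen: 117649 multiplications (7^6, after padding to 64x64). Strassen reduces 8 recursive multiplications to 7 at each level.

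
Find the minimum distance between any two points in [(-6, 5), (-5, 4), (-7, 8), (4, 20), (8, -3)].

Computing all pairwise distances among 5 points:

d((-6, 5), (-5, 4)) = 1.4142 <-- minimum
d((-6, 5), (-7, 8)) = 3.1623
d((-6, 5), (4, 20)) = 18.0278
d((-6, 5), (8, -3)) = 16.1245
d((-5, 4), (-7, 8)) = 4.4721
d((-5, 4), (4, 20)) = 18.3576
d((-5, 4), (8, -3)) = 14.7648
d((-7, 8), (4, 20)) = 16.2788
d((-7, 8), (8, -3)) = 18.6011
d((4, 20), (8, -3)) = 23.3452

Closest pair: (-6, 5) and (-5, 4) with distance 1.4142

The closest pair is (-6, 5) and (-5, 4) with Euclidean distance 1.4142. For 5 points, brute-force pairwise comparison is shown above. For large n, the divide-and-conquer algorithm (sort by x, recurse on halves, check the dividing strip) achieves O(n log n).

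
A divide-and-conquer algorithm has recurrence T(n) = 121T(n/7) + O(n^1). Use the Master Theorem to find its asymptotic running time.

Master Theorem for T(n) = 121T(n/7) + O(n^1):

a = 121, b = 7, c = 1
log_b(a) = log_7(121) = 2.4645

Case 1: c = 1 < log_7(121) = 2.4645
T(n) = O(n^(log_7 121))

For T(n) = 121T(n/7) + O(n^1): log_7(121) = 2.4645. This is Case 1 of the Master Theorem (c < log_b(a), work dominated by leaves), giving O(n^(log_7 121)).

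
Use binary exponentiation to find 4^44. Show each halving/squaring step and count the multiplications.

Computing 4^44 by squaring (build up from 4^1; each line after the first costs one multiplication):

4^1 = 4
4^2 = (4^1)^2 = 4^2 = 16
4^4 = (4^2)^2 = 16^2 = 256
4^5 = 4 * 4^4 = 4 * 256 = 1024
4^10 = (4^5)^2 = 1024^2 = 1048576
4^11 = 4 * 4^10 = 4 * 1048576 = 4194304
4^22 = (4^11)^2 = 4194304^2 = 17592186044416
4^44 = (4^22)^2 = 17592186044416^2 = 309485009821345068724781056

Result: 309485009821345068724781056
Multiplications needed: 7 (7 lines after 4^1)

4^44 = 309485009821345068724781056. Using exponentiation by squaring, this requires 7 multiplications. The key idea: if the exponent is even, square the half-power; if odd, multiply by the base once.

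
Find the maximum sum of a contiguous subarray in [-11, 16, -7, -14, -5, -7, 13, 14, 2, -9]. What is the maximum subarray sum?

Using Kadane's algorithm on [-11, 16, -7, -14, -5, -7, 13, 14, 2, -9]:

Scanning through the array:
Position 1 (value 16): max_ending_here = 16, max_so_far = 16
Position 2 (value -7): max_ending_here = 9, max_so_far = 16
Position 3 (value -14): max_ending_here = -5, max_so_far = 16
Position 4 (value -5): max_ending_here = -5, max_so_far = 16
Position 5 (value -7): max_ending_here = -7, max_so_far = 16
Position 6 (value 13): max_ending_here = 13, max_so_far = 16
Position 7 (value 14): max_ending_here = 27, max_so_far = 27
Position 8 (value 2): max_ending_here = 29, max_so_far = 29
Position 9 (value -9): max_ending_here = 20, max_so_far = 29

Maximum subarray: [13, 14, 2]
Maximum sum: 29

The maximum subarray is [13, 14, 2] with sum 29. This subarray runs from index 6 to index 8.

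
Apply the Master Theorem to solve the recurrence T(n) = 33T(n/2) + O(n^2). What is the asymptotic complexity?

Master Theorem for T(n) = 33T(n/2) + O(n^2):

a = 33, b = 2, c = 2
log_b(a) = log_2(33) = 5.0444

Case 1: c = 2 < log_2(33) = 5.0444
T(n) = O(n^(log_2 33))

For T(n) = 33T(n/2) + O(n^2): log_2(33) = 5.0444. This is Case 1 of the Master Theorem (c < log_b(a), work dominated by leaves), giving O(n^(log_2 33)).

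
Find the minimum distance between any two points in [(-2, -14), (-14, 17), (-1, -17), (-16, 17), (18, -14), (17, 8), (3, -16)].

Computing all pairwise distances among 7 points:

d((-2, -14), (-14, 17)) = 33.2415
d((-2, -14), (-1, -17)) = 3.1623
d((-2, -14), (-16, 17)) = 34.0147
d((-2, -14), (18, -14)) = 20.0
d((-2, -14), (17, 8)) = 29.0689
d((-2, -14), (3, -16)) = 5.3852
d((-14, 17), (-1, -17)) = 36.4005
d((-14, 17), (-16, 17)) = 2.0 <-- minimum
d((-14, 17), (18, -14)) = 44.5533
d((-14, 17), (17, 8)) = 32.28
d((-14, 17), (3, -16)) = 37.1214
d((-1, -17), (-16, 17)) = 37.1618
d((-1, -17), (18, -14)) = 19.2354
d((-1, -17), (17, 8)) = 30.8058
d((-1, -17), (3, -16)) = 4.1231
d((-16, 17), (18, -14)) = 46.0109
d((-16, 17), (17, 8)) = 34.2053
d((-16, 17), (3, -16)) = 38.0789
d((18, -14), (17, 8)) = 22.0227
d((18, -14), (3, -16)) = 15.1327
d((17, 8), (3, -16)) = 27.7849

Closest pair: (-14, 17) and (-16, 17) with distance 2.0

The closest pair is (-14, 17) and (-16, 17) with Euclidean distance 2.0. For 7 points, brute-force pairwise comparison is shown above. For large n, the divide-and-conquer algorithm (sort by x, recurse on halves, check the dividing strip) achieves O(n log n).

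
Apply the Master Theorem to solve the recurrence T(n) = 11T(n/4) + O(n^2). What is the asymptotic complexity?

Master Theorem for T(n) = 11T(n/4) + O(n^2):

a = 11, b = 4, c = 2
log_b(a) = log_4(11) = 1.7297

Case 3: c = 2 > log_4(11) = 1.7297
T(n) = O(n^2) = O(n^2)

For T(n) = 11T(n/4) + O(n^2): log_4(11) = 1.7297. This is Case 3 of the Master Theorem (c > log_b(a), work dominated by root), giving O(n^2).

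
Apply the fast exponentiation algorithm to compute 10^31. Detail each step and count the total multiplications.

Computing 10^31 by squaring (build up from 10^1; each line after the first costs one multiplication):

10^1 = 10
10^2 = (10^1)^2 = 10^2 = 100
10^3 = 10 * 10^2 = 10 * 100 = 1000
10^6 = (10^3)^2 = 1000^2 = 1000000
10^7 = 10 * 10^6 = 10 * 1000000 = 10000000
10^14 = (10^7)^2 = 10000000^2 = 100000000000000
10^15 = 10 * 10^14 = 10 * 100000000000000 = 1000000000000000
10^30 = (10^15)^2 = 1000000000000000^2 = 1000000000000000000000000000000
10^31 = 10 * 10^30 = 10 * 1000000000000000000000000000000 = 10000000000000000000000000000000

Result: 10000000000000000000000000000000
Multiplications needed: 8 (8 lines after 10^1)

10^31 = 10000000000000000000000000000000. Using exponentiation by squaring, this requires 8 multiplications. The key idea: if the exponent is even, square the half-power; if odd, multiply by the base once.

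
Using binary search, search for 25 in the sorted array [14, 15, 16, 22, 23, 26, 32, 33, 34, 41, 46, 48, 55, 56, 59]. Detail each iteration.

Binary search for 25 in [14, 15, 16, 22, 23, 26, 32, 33, 34, 41, 46, 48, 55, 56, 59]:

lo=0, hi=14, mid=7, arr[mid]=33 -> 33 > 25, search left half
lo=0, hi=6, mid=3, arr[mid]=22 -> 22 < 25, search right half
lo=4, hi=6, mid=5, arr[mid]=26 -> 26 > 25, search left half
lo=4, hi=4, mid=4, arr[mid]=23 -> 23 < 25, search right half
lo=5 > hi=4, target 25 not found

Binary search determines that 25 is not in the array after 4 comparisons. The search space was exhausted without finding the target.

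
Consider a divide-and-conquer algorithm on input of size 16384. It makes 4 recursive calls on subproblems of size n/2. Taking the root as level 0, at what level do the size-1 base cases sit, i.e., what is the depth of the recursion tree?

For divide and conquer with division factor 2:

Problem sizes at each level:
Level 0: 16384
Level 1: 8192
Level 2: 4096
Level 3: 2048
Level 4: 1024
Level 5: 512
Level 6: 256
Level 7: 128
Level 8: 64
Level 9: 32
Level 10: 16
Level 11: 8
Level 12: 4
Level 13: 2
Level 14: 1

The root is level 0 and the size-1 base case is level 14 (the tree spans levels 0 through 14, i.e. 15 levels counting the root), so the depth is the number of divisions: log_2(16384) = 14

The recursion tree depth is log_2(16384) = 14. At each level, the problem size is divided by 2, so it takes 14 divisions to reduce to a base case of size 1. The algorithm makes 4 recursive calls at each level.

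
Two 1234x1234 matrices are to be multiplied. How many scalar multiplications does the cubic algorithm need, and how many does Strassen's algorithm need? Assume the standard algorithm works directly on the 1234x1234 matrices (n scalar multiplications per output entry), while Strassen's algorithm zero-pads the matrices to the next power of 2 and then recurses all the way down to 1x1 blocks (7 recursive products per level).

Matrix multiplication for 1234x1234 matrices:

Strassen's algorithm requires power-of-2 dimensions. Pad 1234x1234 to 2048x2048 (next power of 2).

Standard algorithm: 1234^3 = 1879080904 multiplications
Strassen's algorithm: 7^(log2(2048)) = 7^11 = 1977326743 multiplications
Difference: 1879080904 - 1977326743 = -98245839 (Strassen uses MORE here due to padding overhead — for small or just-over-power-of-2 n, padding can outweigh the per-level savings)

Standard: 1879080904 multiplications (1234^3). Strassen: 1977326743 multiplications (7^11, after padding to 2048x2048). Strassen reduces 8 recursive multiplications to 7 at each level.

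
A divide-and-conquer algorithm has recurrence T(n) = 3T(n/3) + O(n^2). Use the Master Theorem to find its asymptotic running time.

Master Theorem for T(n) = 3T(n/3) + O(n^2):

a = 3, b = 3, c = 2
log_b(a) = log_3(3) = 1.0000

Case 3: c = 2 > log_3(3) = 1.0000
T(n) = O(n^2) = O(n^2)

For T(n) = 3T(n/3) + O(n^2): log_3(3) = 1.0000. This is Case 3 of the Master Theorem (c > log_b(a), work dominated by root), giving O(n^2).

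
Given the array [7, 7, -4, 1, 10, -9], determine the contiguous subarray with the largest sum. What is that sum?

Using Kadane's algorithm on [7, 7, -4, 1, 10, -9]:

Scanning through the array:
Position 1 (value 7): max_ending_here = 14, max_so_far = 14
Position 2 (value -4): max_ending_here = 10, max_so_far = 14
Position 3 (value 1): max_ending_here = 11, max_so_far = 14
Position 4 (value 10): max_ending_here = 21, max_so_far = 21
Position 5 (value -9): max_ending_here = 12, max_so_far = 21

Maximum subarray: [7, 7, -4, 1, 10]
Maximum sum: 21

The maximum subarray is [7, 7, -4, 1, 10] with sum 21. This subarray runs from index 0 to index 4.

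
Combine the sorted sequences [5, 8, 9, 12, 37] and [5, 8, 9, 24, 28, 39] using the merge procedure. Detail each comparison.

Merging process:

Compare 5 vs 5: take 5 from left. Merged: [5]
Compare 8 vs 5: take 5 from right. Merged: [5, 5]
Compare 8 vs 8: take 8 from left. Merged: [5, 5, 8]
Compare 9 vs 8: take 8 from right. Merged: [5, 5, 8, 8]
Compare 9 vs 9: take 9 from left. Merged: [5, 5, 8, 8, 9]
Compare 12 vs 9: take 9 from right. Merged: [5, 5, 8, 8, 9, 9]
Compare 12 vs 24: take 12 from left. Merged: [5, 5, 8, 8, 9, 9, 12]
Compare 37 vs 24: take 24 from right. Merged: [5, 5, 8, 8, 9, 9, 12, 24]
Compare 37 vs 28: take 28 from right. Merged: [5, 5, 8, 8, 9, 9, 12, 24, 28]
Compare 37 vs 39: take 37 from left. Merged: [5, 5, 8, 8, 9, 9, 12, 24, 28, 37]
Append remaining from right: [39]. Merged: [5, 5, 8, 8, 9, 9, 12, 24, 28, 37, 39]

Final merged array: [5, 5, 8, 8, 9, 9, 12, 24, 28, 37, 39]
Total comparisons: 10

The merged array is [5, 5, 8, 8, 9, 9, 12, 24, 28, 37, 39], requiring 10 comparisons. The merge step runs in O(n) time where n is the total number of elements.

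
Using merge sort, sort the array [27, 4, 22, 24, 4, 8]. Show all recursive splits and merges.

Merge sort trace:

Split: [27, 4, 22, 24, 4, 8] -> [27, 4, 22] and [24, 4, 8]
  Split: [27, 4, 22] -> [27] and [4, 22]
    Split: [4, 22] -> [4] and [22]
    Merge: [4] + [22] -> [4, 22]
  Merge: [27] + [4, 22] -> [4, 22, 27]
  Split: [24, 4, 8] -> [24] and [4, 8]
    Split: [4, 8] -> [4] and [8]
    Merge: [4] + [8] -> [4, 8]
  Merge: [24] + [4, 8] -> [4, 8, 24]
Merge: [4, 22, 27] + [4, 8, 24] -> [4, 4, 8, 22, 24, 27]

Final sorted array: [4, 4, 8, 22, 24, 27]

The merge sort proceeds by recursively splitting the array and merging sorted halves.
After all merges, the sorted array is [4, 4, 8, 22, 24, 27].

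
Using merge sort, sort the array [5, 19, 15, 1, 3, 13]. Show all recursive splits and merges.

Merge sort trace:

Split: [5, 19, 15, 1, 3, 13] -> [5, 19, 15] and [1, 3, 13]
  Split: [5, 19, 15] -> [5] and [19, 15]
    Split: [19, 15] -> [19] and [15]
    Merge: [19] + [15] -> [15, 19]
  Merge: [5] + [15, 19] -> [5, 15, 19]
  Split: [1, 3, 13] -> [1] and [3, 13]
    Split: [3, 13] -> [3] and [13]
    Merge: [3] + [13] -> [3, 13]
  Merge: [1] + [3, 13] -> [1, 3, 13]
Merge: [5, 15, 19] + [1, 3, 13] -> [1, 3, 5, 13, 15, 19]

Final sorted array: [1, 3, 5, 13, 15, 19]

The merge sort proceeds by recursively splitting the array and merging sorted halves.
After all merges, the sorted array is [1, 3, 5, 13, 15, 19].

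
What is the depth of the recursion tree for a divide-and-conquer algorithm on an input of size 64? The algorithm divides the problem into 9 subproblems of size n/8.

For divide and conquer with division factor 8:

Problem sizes at each level:
Level 0: 64
Level 1: 8
Level 2: 1

The root is level 0 and the size-1 base case is level 2 (the tree spans levels 0 through 2, i.e. 3 levels counting the root), so the depth is the number of divisions: log_8(64) = 2

The recursion tree depth is log_8(64) = 2. At each level, the problem size is divided by 8, so it takes 2 divisions to reduce to a base case of size 1. The algorithm makes 9 recursive calls at each level.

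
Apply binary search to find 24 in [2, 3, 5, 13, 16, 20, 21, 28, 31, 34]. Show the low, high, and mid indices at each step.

Binary search for 24 in [2, 3, 5, 13, 16, 20, 21, 28, 31, 34]:

lo=0, hi=9, mid=4, arr[mid]=16 -> 16 < 24, search right half
lo=5, hi=9, mid=7, arr[mid]=28 -> 28 > 24, search left half
lo=5, hi=6, mid=5, arr[mid]=20 -> 20 < 24, search right half
lo=6, hi=6, mid=6, arr[mid]=21 -> 21 < 24, search right half
lo=7 > hi=6, target 24 not found

Binary search determines that 24 is not in the array after 4 comparisons. The search space was exhausted without finding the target.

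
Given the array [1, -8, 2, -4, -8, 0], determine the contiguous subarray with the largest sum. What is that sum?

Using Kadane's algorithm on [1, -8, 2, -4, -8, 0]:

Scanning through the array:
Position 1 (value -8): max_ending_here = -7, max_so_far = 1
Position 2 (value 2): max_ending_here = 2, max_so_far = 2
Position 3 (value -4): max_ending_here = -2, max_so_far = 2
Position 4 (value -8): max_ending_here = -8, max_so_far = 2
Position 5 (value 0): max_ending_here = 0, max_so_far = 2

Maximum subarray: [2]
Maximum sum: 2

The maximum subarray is [2] with sum 2. This subarray runs from index 2 to index 2.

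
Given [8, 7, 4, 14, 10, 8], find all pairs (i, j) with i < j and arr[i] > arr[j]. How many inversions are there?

Finding inversions in [8, 7, 4, 14, 10, 8]:

(0, 1): arr[0]=8 > arr[1]=7
(0, 2): arr[0]=8 > arr[2]=4
(1, 2): arr[1]=7 > arr[2]=4
(3, 4): arr[3]=14 > arr[4]=10
(3, 5): arr[3]=14 > arr[5]=8
(4, 5): arr[4]=10 > arr[5]=8

Total inversions: 6

The array has 6 inversion(s): (0,1), (0,2), (1,2), (3,4), (3,5), (4,5). Each pair (i,j) satisfies i < j and arr[i] > arr[j].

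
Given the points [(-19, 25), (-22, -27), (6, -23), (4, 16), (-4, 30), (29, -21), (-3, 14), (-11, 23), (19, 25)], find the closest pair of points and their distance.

Computing all pairwise distances among 9 points:

d((-19, 25), (-22, -27)) = 52.0865
d((-19, 25), (6, -23)) = 54.1202
d((-19, 25), (4, 16)) = 24.6982
d((-19, 25), (-4, 30)) = 15.8114
d((-19, 25), (29, -21)) = 66.4831
d((-19, 25), (-3, 14)) = 19.4165
d((-19, 25), (-11, 23)) = 8.2462
d((-19, 25), (19, 25)) = 38.0
d((-22, -27), (6, -23)) = 28.2843
d((-22, -27), (4, 16)) = 50.2494
d((-22, -27), (-4, 30)) = 59.7746
d((-22, -27), (29, -21)) = 51.3517
d((-22, -27), (-3, 14)) = 45.1885
d((-22, -27), (-11, 23)) = 51.1957
d((-22, -27), (19, 25)) = 66.2193
d((6, -23), (4, 16)) = 39.0512
d((6, -23), (-4, 30)) = 53.9351
d((6, -23), (29, -21)) = 23.0868
d((6, -23), (-3, 14)) = 38.0789
d((6, -23), (-11, 23)) = 49.0408
d((6, -23), (19, 25)) = 49.7293
d((4, 16), (-4, 30)) = 16.1245
d((4, 16), (29, -21)) = 44.6542
d((4, 16), (-3, 14)) = 7.2801 <-- minimum
d((4, 16), (-11, 23)) = 16.5529
d((4, 16), (19, 25)) = 17.4929
d((-4, 30), (29, -21)) = 60.7454
d((-4, 30), (-3, 14)) = 16.0312
d((-4, 30), (-11, 23)) = 9.8995
d((-4, 30), (19, 25)) = 23.5372
d((29, -21), (-3, 14)) = 47.4236
d((29, -21), (-11, 23)) = 59.4643
d((29, -21), (19, 25)) = 47.0744
d((-3, 14), (-11, 23)) = 12.0416
d((-3, 14), (19, 25)) = 24.5967
d((-11, 23), (19, 25)) = 30.0666

Closest pair: (4, 16) and (-3, 14) with distance 7.2801

The closest pair is (4, 16) and (-3, 14) with Euclidean distance 7.2801. For 9 points, brute-force pairwise comparison is shown above. For large n, the divide-and-conquer algorithm (sort by x, recurse on halves, check the dividing strip) achieves O(n log n).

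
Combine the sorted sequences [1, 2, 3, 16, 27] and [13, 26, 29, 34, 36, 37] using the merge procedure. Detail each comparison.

Merging process:

Compare 1 vs 13: take 1 from left. Merged: [1]
Compare 2 vs 13: take 2 from left. Merged: [1, 2]
Compare 3 vs 13: take 3 from left. Merged: [1, 2, 3]
Compare 16 vs 13: take 13 from right. Merged: [1, 2, 3, 13]
Compare 16 vs 26: take 16 from left. Merged: [1, 2, 3, 13, 16]
Compare 27 vs 26: take 26 from right. Merged: [1, 2, 3, 13, 16, 26]
Compare 27 vs 29: take 27 from left. Merged: [1, 2, 3, 13, 16, 26, 27]
Append remaining from right: [29, 34, 36, 37]. Merged: [1, 2, 3, 13, 16, 26, 27, 29, 34, 36, 37]

Final merged array: [1, 2, 3, 13, 16, 26, 27, 29, 34, 36, 37]
Total comparisons: 7

The merged array is [1, 2, 3, 13, 16, 26, 27, 29, 34, 36, 37], requiring 7 comparisons. The merge step runs in O(n) time where n is the total number of elements.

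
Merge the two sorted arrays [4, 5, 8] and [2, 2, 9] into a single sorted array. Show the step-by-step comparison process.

Merging process:

Compare 4 vs 2: take 2 from right. Merged: [2]
Compare 4 vs 2: take 2 from right. Merged: [2, 2]
Compare 4 vs 9: take 4 from left. Merged: [2, 2, 4]
Compare 5 vs 9: take 5 from left. Merged: [2, 2, 4, 5]
Compare 8 vs 9: take 8 from left. Merged: [2, 2, 4, 5, 8]
Append remaining from right: [9]. Merged: [2, 2, 4, 5, 8, 9]

Final merged array: [2, 2, 4, 5, 8, 9]
Total comparisons: 5

The merged array is [2, 2, 4, 5, 8, 9], requiring 5 comparisons. The merge step runs in O(n) time where n is the total number of elements.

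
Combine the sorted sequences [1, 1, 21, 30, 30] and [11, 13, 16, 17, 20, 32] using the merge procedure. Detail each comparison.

Merging process:

Compare 1 vs 11: take 1 from left. Merged: [1]
Compare 1 vs 11: take 1 from left. Merged: [1, 1]
Compare 21 vs 11: take 11 from right. Merged: [1, 1, 11]
Compare 21 vs 13: take 13 from right. Merged: [1, 1, 11, 13]
Compare 21 vs 16: take 16 from right. Merged: [1, 1, 11, 13, 16]
Compare 21 vs 17: take 17 from right. Merged: [1, 1, 11, 13, 16, 17]
Compare 21 vs 20: take 20 from right. Merged: [1, 1, 11, 13, 16, 17, 20]
Compare 21 vs 32: take 21 from left. Merged: [1, 1, 11, 13, 16, 17, 20, 21]
Compare 30 vs 32: take 30 from left. Merged: [1, 1, 11, 13, 16, 17, 20, 21, 30]
Compare 30 vs 32: take 30 from left. Merged: [1, 1, 11, 13, 16, 17, 20, 21, 30, 30]
Append remaining from right: [32]. Merged: [1, 1, 11, 13, 16, 17, 20, 21, 30, 30, 32]

Final merged array: [1, 1, 11, 13, 16, 17, 20, 21, 30, 30, 32]
Total comparisons: 10

The merged array is [1, 1, 11, 13, 16, 17, 20, 21, 30, 30, 32], requiring 10 comparisons. The merge step runs in O(n) time where n is the total number of elements.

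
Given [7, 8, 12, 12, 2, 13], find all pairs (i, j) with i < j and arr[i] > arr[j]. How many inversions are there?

Finding inversions in [7, 8, 12, 12, 2, 13]:

(0, 4): arr[0]=7 > arr[4]=2
(1, 4): arr[1]=8 > arr[4]=2
(2, 4): arr[2]=12 > arr[4]=2
(3, 4): arr[3]=12 > arr[4]=2

Total inversions: 4

The array has 4 inversion(s): (0,4), (1,4), (2,4), (3,4). Each pair (i,j) satisfies i < j and arr[i] > arr[j].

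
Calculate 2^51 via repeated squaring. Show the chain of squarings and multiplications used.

Computing 2^51 by squaring (build up from 2^1; each line after the first costs one multiplication):

2^1 = 2
2^2 = (2^1)^2 = 2^2 = 4
2^3 = 2 * 2^2 = 2 * 4 = 8
2^6 = (2^3)^2 = 8^2 = 64
2^12 = (2^6)^2 = 64^2 = 4096
2^24 = (2^12)^2 = 4096^2 = 16777216
2^25 = 2 * 2^24 = 2 * 16777216 = 33554432
2^50 = (2^25)^2 = 33554432^2 = 1125899906842624
2^51 = 2 * 2^50 = 2 * 1125899906842624 = 2251799813685248

Result: 2251799813685248
Multiplications needed: 8 (8 lines after 2^1)

2^51 = 2251799813685248. Using exponentiation by squaring, this requires 8 multiplications. The key idea: if the exponent is even, square the half-power; if odd, multiply by the base once.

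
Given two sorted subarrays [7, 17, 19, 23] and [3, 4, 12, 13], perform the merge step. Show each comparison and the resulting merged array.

Merging process:

Compare 7 vs 3: take 3 from right. Merged: [3]
Compare 7 vs 4: take 4 from right. Merged: [3, 4]
Compare 7 vs 12: take 7 from left. Merged: [3, 4, 7]
Compare 17 vs 12: take 12 from right. Merged: [3, 4, 7, 12]
Compare 17 vs 13: take 13 from right. Merged: [3, 4, 7, 12, 13]
Append remaining from left: [17, 19, 23]. Merged: [3, 4, 7, 12, 13, 17, 19, 23]

Final merged array: [3, 4, 7, 12, 13, 17, 19, 23]
Total comparisons: 5

The merged array is [3, 4, 7, 12, 13, 17, 19, 23], requiring 5 comparisons. The merge step runs in O(n) time where n is the total number of elements.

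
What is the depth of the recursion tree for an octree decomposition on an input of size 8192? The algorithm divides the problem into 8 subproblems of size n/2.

For divide and conquer with division factor 2:

Problem sizes at each level:
Level 0: 8192
Level 1: 4096
Level 2: 2048
Level 3: 1024
Level 4: 512
Level 5: 256
Level 6: 128
Level 7: 64
Level 8: 32
Level 9: 16
Level 10: 8
Level 11: 4
Level 12: 2
Level 13: 1

The root is level 0 and the size-1 base case is level 13 (the tree spans levels 0 through 13, i.e. 14 levels counting the root), so the depth is the number of divisions: log_2(8192) = 13

The recursion tree depth is log_2(8192) = 13. At each level, the problem size is divided by 2, so it takes 13 divisions to reduce to a base case of size 1. The algorithm makes 8 recursive calls at each level.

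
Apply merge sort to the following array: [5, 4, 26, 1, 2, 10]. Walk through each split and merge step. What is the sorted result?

Merge sort trace:

Split: [5, 4, 26, 1, 2, 10] -> [5, 4, 26] and [1, 2, 10]
  Split: [5, 4, 26] -> [5] and [4, 26]
    Split: [4, 26] -> [4] and [26]
    Merge: [4] + [26] -> [4, 26]
  Merge: [5] + [4, 26] -> [4, 5, 26]
  Split: [1, 2, 10] -> [1] and [2, 10]
    Split: [2, 10] -> [2] and [10]
    Merge: [2] + [10] -> [2, 10]
  Merge: [1] + [2, 10] -> [1, 2, 10]
Merge: [4, 5, 26] + [1, 2, 10] -> [1, 2, 4, 5, 10, 26]

Final sorted array: [1, 2, 4, 5, 10, 26]

The merge sort proceeds by recursively splitting the array and merging sorted halves.
After all merges, the sorted array is [1, 2, 4, 5, 10, 26].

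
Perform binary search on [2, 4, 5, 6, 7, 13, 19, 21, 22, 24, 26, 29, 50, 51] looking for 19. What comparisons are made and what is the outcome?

Binary search for 19 in [2, 4, 5, 6, 7, 13, 19, 21, 22, 24, 26, 29, 50, 51]:

lo=0, hi=13, mid=6, arr[mid]=19 -> Found target at index 6!

Binary search finds 19 at index 6 after 1 comparisons. The search repeatedly halves the search space by comparing with the middle element.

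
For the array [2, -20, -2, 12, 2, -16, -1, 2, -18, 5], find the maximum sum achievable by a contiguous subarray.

Using Kadane's algorithm on [2, -20, -2, 12, 2, -16, -1, 2, -18, 5]:

Scanning through the array:
Position 1 (value -20): max_ending_here = -18, max_so_far = 2
Position 2 (value -2): max_ending_here = -2, max_so_far = 2
Position 3 (value 12): max_ending_here = 12, max_so_far = 12
Position 4 (value 2): max_ending_here = 14, max_so_far = 14
Position 5 (value -16): max_ending_here = -2, max_so_far = 14
Position 6 (value -1): max_ending_here = -1, max_so_far = 14
Position 7 (value 2): max_ending_here = 2, max_so_far = 14
Position 8 (value -18): max_ending_here = -16, max_so_far = 14
Position 9 (value 5): max_ending_here = 5, max_so_far = 14

Maximum subarray: [12, 2]
Maximum sum: 14

The maximum subarray is [12, 2] with sum 14. This subarray runs from index 3 to index 4.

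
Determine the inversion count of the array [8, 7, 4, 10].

Finding inversions in [8, 7, 4, 10]:

(0, 1): arr[0]=8 > arr[1]=7
(0, 2): arr[0]=8 > arr[2]=4
(1, 2): arr[1]=7 > arr[2]=4

Total inversions: 3

The array has 3 inversion(s): (0,1), (0,2), (1,2). Each pair (i,j) satisfies i < j and arr[i] > arr[j].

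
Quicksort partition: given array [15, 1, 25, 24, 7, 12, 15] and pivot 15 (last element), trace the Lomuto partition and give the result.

Lomuto partition with pivot = 15:

Initial array: [15, 1, 25, 24, 7, 12, 15]

arr[0]=15 <= 15: swap with position 0, array becomes [15, 1, 25, 24, 7, 12, 15]
arr[1]=1 <= 15: swap with position 1, array becomes [15, 1, 25, 24, 7, 12, 15]
arr[2]=25 > 15: no swap
arr[3]=24 > 15: no swap
arr[4]=7 <= 15: swap with position 2, array becomes [15, 1, 7, 24, 25, 12, 15]
arr[5]=12 <= 15: swap with position 3, array becomes [15, 1, 7, 12, 25, 24, 15]

Place pivot at position 4: [15, 1, 7, 12, 15, 24, 25]
Pivot position: 4

After partitioning with pivot 15, the array becomes [15, 1, 7, 12, 15, 24, 25]. The pivot is placed at index 4. All elements to the left of the pivot are <= 15, and all elements to the right are > 15.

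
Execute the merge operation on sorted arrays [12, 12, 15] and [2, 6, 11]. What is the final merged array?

Merging process:

Compare 12 vs 2: take 2 from right. Merged: [2]
Compare 12 vs 6: take 6 from right. Merged: [2, 6]
Compare 12 vs 11: take 11 from right. Merged: [2, 6, 11]
Append remaining from left: [12, 12, 15]. Merged: [2, 6, 11, 12, 12, 15]

Final merged array: [2, 6, 11, 12, 12, 15]
Total comparisons: 3

The merged array is [2, 6, 11, 12, 12, 15], requiring 3 comparisons. The merge step runs in O(n) time where n is the total number of elements.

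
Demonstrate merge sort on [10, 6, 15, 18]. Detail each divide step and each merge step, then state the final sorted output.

Merge sort trace:

Split: [10, 6, 15, 18] -> [10, 6] and [15, 18]
  Split: [10, 6] -> [10] and [6]
  Merge: [10] + [6] -> [6, 10]
  Split: [15, 18] -> [15] and [18]
  Merge: [15] + [18] -> [15, 18]
Merge: [6, 10] + [15, 18] -> [6, 10, 15, 18]

Final sorted array: [6, 10, 15, 18]

The merge sort proceeds by recursively splitting the array and merging sorted halves.
After all merges, the sorted array is [6, 10, 15, 18].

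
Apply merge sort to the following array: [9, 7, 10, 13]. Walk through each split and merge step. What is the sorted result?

Merge sort trace:

Split: [9, 7, 10, 13] -> [9, 7] and [10, 13]
  Split: [9, 7] -> [9] and [7]
  Merge: [9] + [7] -> [7, 9]
  Split: [10, 13] -> [10] and [13]
  Merge: [10] + [13] -> [10, 13]
Merge: [7, 9] + [10, 13] -> [7, 9, 10, 13]

Final sorted array: [7, 9, 10, 13]

The merge sort proceeds by recursively splitting the array and merging sorted halves.
After all merges, the sorted array is [7, 9, 10, 13].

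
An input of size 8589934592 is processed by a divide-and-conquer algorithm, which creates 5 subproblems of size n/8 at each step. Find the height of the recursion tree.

For divide and conquer with division factor 8:

Problem sizes at each level:
Level 0: 8589934592
Level 1: 1073741824
Level 2: 134217728
Level 3: 16777216
Level 4: 2097152
Level 5: 262144
Level 6: 32768
Level 7: 4096
Level 8: 512
Level 9: 64
Level 10: 8
Level 11: 1

The root is level 0 and the size-1 base case is level 11 (the tree spans levels 0 through 11, i.e. 12 levels counting the root), so the depth is the number of divisions: log_8(8589934592) = 11

The recursion tree depth is log_8(8589934592) = 11. At each level, the problem size is divided by 8, so it takes 11 divisions to reduce to a base case of size 1. The algorithm makes 5 recursive calls at each level.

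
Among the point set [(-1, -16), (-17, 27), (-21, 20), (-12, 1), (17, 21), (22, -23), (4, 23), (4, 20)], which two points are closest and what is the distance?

Computing all pairwise distances among 8 points:

d((-1, -16), (-17, 27)) = 45.8803
d((-1, -16), (-21, 20)) = 41.1825
d((-1, -16), (-12, 1)) = 20.2485
d((-1, -16), (17, 21)) = 41.1461
d((-1, -16), (22, -23)) = 24.0416
d((-1, -16), (4, 23)) = 39.3192
d((-1, -16), (4, 20)) = 36.3456
d((-17, 27), (-21, 20)) = 8.0623
d((-17, 27), (-12, 1)) = 26.4764
d((-17, 27), (17, 21)) = 34.5254
d((-17, 27), (22, -23)) = 63.4114
d((-17, 27), (4, 23)) = 21.3776
d((-17, 27), (4, 20)) = 22.1359
d((-21, 20), (-12, 1)) = 21.0238
d((-21, 20), (17, 21)) = 38.0132
d((-21, 20), (22, -23)) = 60.8112
d((-21, 20), (4, 23)) = 25.1794
d((-21, 20), (4, 20)) = 25.0
d((-12, 1), (17, 21)) = 35.2278
d((-12, 1), (22, -23)) = 41.6173
d((-12, 1), (4, 23)) = 27.2029
d((-12, 1), (4, 20)) = 24.8395
d((17, 21), (22, -23)) = 44.2832
d((17, 21), (4, 23)) = 13.1529
d((17, 21), (4, 20)) = 13.0384
d((22, -23), (4, 23)) = 49.3964
d((22, -23), (4, 20)) = 46.6154
d((4, 23), (4, 20)) = 3.0 <-- minimum

Closest pair: (4, 23) and (4, 20) with distance 3.0

The closest pair is (4, 23) and (4, 20) with Euclidean distance 3.0. For 8 points, brute-force pairwise comparison is shown above. For large n, the divide-and-conquer algorithm (sort by x, recurse on halves, check the dividing strip) achieves O(n log n).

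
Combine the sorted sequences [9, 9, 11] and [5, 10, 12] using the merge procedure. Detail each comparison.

Merging process:

Compare 9 vs 5: take 5 from right. Merged: [5]
Compare 9 vs 10: take 9 from left. Merged: [5, 9]
Compare 9 vs 10: take 9 from left. Merged: [5, 9, 9]
Compare 11 vs 10: take 10 from right. Merged: [5, 9, 9, 10]
Compare 11 vs 12: take 11 from left. Merged: [5, 9, 9, 10, 11]
Append remaining from right: [12]. Merged: [5, 9, 9, 10, 11, 12]

Final merged array: [5, 9, 9, 10, 11, 12]
Total comparisons: 5

The merged array is [5, 9, 9, 10, 11, 12], requiring 5 comparisons. The merge step runs in O(n) time where n is the total number of elements.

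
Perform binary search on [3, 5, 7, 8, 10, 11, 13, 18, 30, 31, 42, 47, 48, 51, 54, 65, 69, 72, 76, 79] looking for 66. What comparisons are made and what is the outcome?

Binary search for 66 in [3, 5, 7, 8, 10, 11, 13, 18, 30, 31, 42, 47, 48, 51, 54, 65, 69, 72, 76, 79]:

lo=0, hi=19, mid=9, arr[mid]=31 -> 31 < 66, search right half
lo=10, hi=19, mid=14, arr[mid]=54 -> 54 < 66, search right half
lo=15, hi=19, mid=17, arr[mid]=72 -> 72 > 66, search left half
lo=15, hi=16, mid=15, arr[mid]=65 -> 65 < 66, search right half
lo=16, hi=16, mid=16, arr[mid]=69 -> 69 > 66, search left half
lo=16 > hi=15, target 66 not found

Binary search determines that 66 is not in the array after 5 comparisons. The search space was exhausted without finding the target.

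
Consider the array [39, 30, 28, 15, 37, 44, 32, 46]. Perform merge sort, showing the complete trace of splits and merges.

Merge sort trace:

Split: [39, 30, 28, 15, 37, 44, 32, 46] -> [39, 30, 28, 15] and [37, 44, 32, 46]
  Split: [39, 30, 28, 15] -> [39, 30] and [28, 15]
    Split: [39, 30] -> [39] and [30]
    Merge: [39] + [30] -> [30, 39]
    Split: [28, 15] -> [28] and [15]
    Merge: [28] + [15] -> [15, 28]
  Merge: [30, 39] + [15, 28] -> [15, 28, 30, 39]
  Split: [37, 44, 32, 46] -> [37, 44] and [32, 46]
    Split: [37, 44] -> [37] and [44]
    Merge: [37] + [44] -> [37, 44]
    Split: [32, 46] -> [32] and [46]
    Merge: [32] + [46] -> [32, 46]
  Merge: [37, 44] + [32, 46] -> [32, 37, 44, 46]
Merge: [15, 28, 30, 39] + [32, 37, 44, 46] -> [15, 28, 30, 32, 37, 39, 44, 46]

Final sorted array: [15, 28, 30, 32, 37, 39, 44, 46]

The merge sort proceeds by recursively splitting the array and merging sorted halves.
After all merges, the sorted array is [15, 28, 30, 32, 37, 39, 44, 46].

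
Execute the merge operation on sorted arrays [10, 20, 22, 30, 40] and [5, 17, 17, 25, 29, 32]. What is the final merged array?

Merging process:

Compare 10 vs 5: take 5 from right. Merged: [5]
Compare 10 vs 17: take 10 from left. Merged: [5, 10]
Compare 20 vs 17: take 17 from right. Merged: [5, 10, 17]
Compare 20 vs 17: take 17 from right. Merged: [5, 10, 17, 17]
Compare 20 vs 25: take 20 from left. Merged: [5, 10, 17, 17, 20]
Compare 22 vs 25: take 22 from left. Merged: [5, 10, 17, 17, 20, 22]
Compare 30 vs 25: take 25 from right. Merged: [5, 10, 17, 17, 20, 22, 25]
Compare 30 vs 29: take 29 from right. Merged: [5, 10, 17, 17, 20, 22, 25, 29]
Compare 30 vs 32: take 30 from left. Merged: [5, 10, 17, 17, 20, 22, 25, 29, 30]
Compare 40 vs 32: take 32 from right. Merged: [5, 10, 17, 17, 20, 22, 25, 29, 30, 32]
Append remaining from left: [40]. Merged: [5, 10, 17, 17, 20, 22, 25, 29, 30, 32, 40]

Final merged array: [5, 10, 17, 17, 20, 22, 25, 29, 30, 32, 40]
Total comparisons: 10

The merged array is [5, 10, 17, 17, 20, 22, 25, 29, 30, 32, 40], requiring 10 comparisons. The merge step runs in O(n) time where n is the total number of elements.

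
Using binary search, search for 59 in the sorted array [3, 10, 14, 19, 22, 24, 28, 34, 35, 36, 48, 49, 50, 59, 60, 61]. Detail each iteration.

Binary search for 59 in [3, 10, 14, 19, 22, 24, 28, 34, 35, 36, 48, 49, 50, 59, 60, 61]:

lo=0, hi=15, mid=7, arr[mid]=34 -> 34 < 59, search right half
lo=8, hi=15, mid=11, arr[mid]=49 -> 49 < 59, search right half
lo=12, hi=15, mid=13, arr[mid]=59 -> Found target at index 13!

Binary search finds 59 at index 13 after 3 comparisons. The search repeatedly halves the search space by comparing with the middle element.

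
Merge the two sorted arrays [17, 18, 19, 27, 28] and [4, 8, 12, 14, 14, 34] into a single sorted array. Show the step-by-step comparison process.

Merging process:

Compare 17 vs 4: take 4 from right. Merged: [4]
Compare 17 vs 8: take 8 from right. Merged: [4, 8]
Compare 17 vs 12: take 12 from right. Merged: [4, 8, 12]
Compare 17 vs 14: take 14 from right. Merged: [4, 8, 12, 14]
Compare 17 vs 14: take 14 from right. Merged: [4, 8, 12, 14, 14]
Compare 17 vs 34: take 17 from left. Merged: [4, 8, 12, 14, 14, 17]
Compare 18 vs 34: take 18 from left. Merged: [4, 8, 12, 14, 14, 17, 18]
Compare 19 vs 34: take 19 from left. Merged: [4, 8, 12, 14, 14, 17, 18, 19]
Compare 27 vs 34: take 27 from left. Merged: [4, 8, 12, 14, 14, 17, 18, 19, 27]
Compare 28 vs 34: take 28 from left. Merged: [4, 8, 12, 14, 14, 17, 18, 19, 27, 28]
Append remaining from right: [34]. Merged: [4, 8, 12, 14, 14, 17, 18, 19, 27, 28, 34]

Final merged array: [4, 8, 12, 14, 14, 17, 18, 19, 27, 28, 34]
Total comparisons: 10

The merged array is [4, 8, 12, 14, 14, 17, 18, 19, 27, 28, 34], requiring 10 comparisons. The merge step runs in O(n) time where n is the total number of elements.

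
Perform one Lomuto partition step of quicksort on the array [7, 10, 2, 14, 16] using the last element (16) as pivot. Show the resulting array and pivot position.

Lomuto partition with pivot = 16:

Initial array: [7, 10, 2, 14, 16]

arr[0]=7 <= 16: swap with position 0, array becomes [7, 10, 2, 14, 16]
arr[1]=10 <= 16: swap with position 1, array becomes [7, 10, 2, 14, 16]
arr[2]=2 <= 16: swap with position 2, array becomes [7, 10, 2, 14, 16]
arr[3]=14 <= 16: swap with position 3, array becomes [7, 10, 2, 14, 16]

Place pivot at position 4: [7, 10, 2, 14, 16]
Pivot position: 4

After partitioning with pivot 16, the array becomes [7, 10, 2, 14, 16]. The pivot is placed at index 4. All elements to the left of the pivot are <= 16, and all elements to the right are > 16.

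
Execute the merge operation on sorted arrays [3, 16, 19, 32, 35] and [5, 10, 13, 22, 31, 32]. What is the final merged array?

Merging process:

Compare 3 vs 5: take 3 from left. Merged: [3]
Compare 16 vs 5: take 5 from right. Merged: [3, 5]
Compare 16 vs 10: take 10 from right. Merged: [3, 5, 10]
Compare 16 vs 13: take 13 from right. Merged: [3, 5, 10, 13]
Compare 16 vs 22: take 16 from left. Merged: [3, 5, 10, 13, 16]
Compare 19 vs 22: take 19 from left. Merged: [3, 5, 10, 13, 16, 19]
Compare 32 vs 22: take 22 from right. Merged: [3, 5, 10, 13, 16, 19, 22]
Compare 32 vs 31: take 31 from right. Merged: [3, 5, 10, 13, 16, 19, 22, 31]
Compare 32 vs 32: take 32 from left. Merged: [3, 5, 10, 13, 16, 19, 22, 31, 32]
Compare 35 vs 32: take 32 from right. Merged: [3, 5, 10, 13, 16, 19, 22, 31, 32, 32]
Append remaining from left: [35]. Merged: [3, 5, 10, 13, 16, 19, 22, 31, 32, 32, 35]

Final merged array: [3, 5, 10, 13, 16, 19, 22, 31, 32, 32, 35]
Total comparisons: 10

The merged array is [3, 5, 10, 13, 16, 19, 22, 31, 32, 32, 35], requiring 10 comparisons. The merge step runs in O(n) time where n is the total number of elements.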